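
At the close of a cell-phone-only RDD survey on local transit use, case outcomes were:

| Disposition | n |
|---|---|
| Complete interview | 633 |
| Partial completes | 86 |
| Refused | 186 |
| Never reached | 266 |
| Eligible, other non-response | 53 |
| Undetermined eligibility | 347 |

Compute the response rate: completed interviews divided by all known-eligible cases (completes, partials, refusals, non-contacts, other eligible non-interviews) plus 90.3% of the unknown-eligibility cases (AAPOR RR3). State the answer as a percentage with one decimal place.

41.2%

Numerator = 633
Known eligible = 633 + 86 + 186 + 266 + 53 = 1224
e × U = 0.9030 × 347 = 313.34
Denominator = 1224 + 313.34 = 1537.34
RR3 = 633 / 1537.34 = 0.4118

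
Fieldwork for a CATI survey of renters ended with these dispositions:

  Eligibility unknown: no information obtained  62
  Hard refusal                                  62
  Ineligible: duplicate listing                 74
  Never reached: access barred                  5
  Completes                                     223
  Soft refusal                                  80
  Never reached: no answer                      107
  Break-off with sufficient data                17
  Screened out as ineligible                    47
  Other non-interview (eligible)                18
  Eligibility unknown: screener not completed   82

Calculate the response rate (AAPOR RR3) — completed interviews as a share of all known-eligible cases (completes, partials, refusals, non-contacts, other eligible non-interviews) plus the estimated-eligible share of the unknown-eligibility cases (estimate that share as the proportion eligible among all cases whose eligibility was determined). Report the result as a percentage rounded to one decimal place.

35.5%

Declined to participate = 62 + 80 = 142
Never reached = 107 + 5 = 112
Unknown eligibility = 82 + 62 = 144
Screened out, ineligible = 47 + 74 = 121
Top: 223
Known eligible: 223 + 17 + 142 + 112 + 18 = 512
e = 512 / (512 + 121) = 512 / 633 = 0.8088
e × U: 0.8088 × 144 = 116.47
Denominator: 512 + 116.47 = 628.47
RR3 = 223 / 628.47 = 0.3548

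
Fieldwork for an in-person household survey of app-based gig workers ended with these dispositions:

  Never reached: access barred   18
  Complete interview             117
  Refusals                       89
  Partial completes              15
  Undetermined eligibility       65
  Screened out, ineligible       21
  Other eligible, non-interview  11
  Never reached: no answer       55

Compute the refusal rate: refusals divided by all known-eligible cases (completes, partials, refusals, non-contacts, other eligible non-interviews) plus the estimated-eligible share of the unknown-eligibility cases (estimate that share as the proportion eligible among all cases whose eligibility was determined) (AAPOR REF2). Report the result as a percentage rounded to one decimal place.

No answer / not reached = 55 + 18 = 73
Num → 89
Determined eligible → 117 + 15 + 89 + 73 + 11 = 305
e = 305 / (305 + 21) = 305 / 326 = 0.9356
Estimated eligible among unknowns → 0.9356 × 65 = 60.81
Denominator → 305 + 60.81 = 365.81
REF2 = 89 / 365.81 = 0.2433

24.3%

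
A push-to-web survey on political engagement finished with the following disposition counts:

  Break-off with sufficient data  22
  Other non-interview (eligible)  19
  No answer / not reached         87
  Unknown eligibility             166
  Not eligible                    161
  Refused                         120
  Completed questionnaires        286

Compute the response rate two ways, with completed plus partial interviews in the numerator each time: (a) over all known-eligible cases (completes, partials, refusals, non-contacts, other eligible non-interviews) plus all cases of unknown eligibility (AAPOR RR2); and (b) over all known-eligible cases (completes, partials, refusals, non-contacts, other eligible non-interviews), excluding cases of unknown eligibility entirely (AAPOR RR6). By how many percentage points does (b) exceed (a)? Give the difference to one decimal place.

13.7

Numerator: 286 + 22 = 308
Denom: 286 + 22 + 120 + 87 + 19 + 166 = 700
RR2 = 308 / 700 = 0.4400
Denom: 286 + 22 + 120 + 87 + 19 = 534
RR6 = 308 / 534 = 0.5768
Difference = 57.68 − 44.00 = 13.68 percentage points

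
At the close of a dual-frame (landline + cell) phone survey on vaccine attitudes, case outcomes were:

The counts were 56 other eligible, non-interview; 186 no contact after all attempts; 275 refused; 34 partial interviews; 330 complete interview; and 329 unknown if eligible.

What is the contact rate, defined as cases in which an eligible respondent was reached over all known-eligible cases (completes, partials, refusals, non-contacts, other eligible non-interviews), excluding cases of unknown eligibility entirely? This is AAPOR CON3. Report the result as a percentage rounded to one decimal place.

78.9%

Numerator: 330 + 34 + 275 + 56 = 695
Denominator: 330 + 34 + 275 + 186 + 56 = 881
CON3 = 695 / 881 = 0.7889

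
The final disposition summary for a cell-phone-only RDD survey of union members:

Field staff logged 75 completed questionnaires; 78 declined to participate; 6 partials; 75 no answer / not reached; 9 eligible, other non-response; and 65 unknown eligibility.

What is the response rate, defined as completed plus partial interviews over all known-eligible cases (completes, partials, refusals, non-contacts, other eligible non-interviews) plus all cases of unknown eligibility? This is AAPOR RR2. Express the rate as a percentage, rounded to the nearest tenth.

26.3%

Top → 75 + 6 = 81
Denom → 75 + 6 + 78 + 75 + 9 + 65 = 308
RR2 = 81 / 308 = 0.2630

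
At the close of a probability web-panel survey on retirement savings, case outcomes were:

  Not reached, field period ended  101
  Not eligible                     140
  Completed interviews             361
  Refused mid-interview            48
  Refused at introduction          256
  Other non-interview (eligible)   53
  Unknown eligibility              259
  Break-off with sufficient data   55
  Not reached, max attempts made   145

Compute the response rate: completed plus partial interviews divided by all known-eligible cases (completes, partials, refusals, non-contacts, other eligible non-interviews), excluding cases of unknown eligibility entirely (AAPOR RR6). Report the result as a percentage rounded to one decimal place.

40.8%

Refused = 256 + 48 = 304
Never reached = 101 + 145 = 246
Numerator = 361 + 55 = 416
Denom = 361 + 55 + 304 + 246 + 53 = 1019
RR6 = 416 / 1019 = 0.4082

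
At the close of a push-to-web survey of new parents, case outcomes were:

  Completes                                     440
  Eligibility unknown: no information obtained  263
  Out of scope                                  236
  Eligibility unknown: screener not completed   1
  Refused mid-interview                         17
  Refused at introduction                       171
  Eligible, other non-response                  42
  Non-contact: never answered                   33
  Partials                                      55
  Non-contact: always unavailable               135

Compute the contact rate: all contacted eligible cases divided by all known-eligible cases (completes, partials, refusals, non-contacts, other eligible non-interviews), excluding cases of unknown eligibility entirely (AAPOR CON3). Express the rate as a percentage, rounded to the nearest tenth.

Refused = 171 + 17 = 188
Never reached = 33 + 135 = 168
Unknown eligibility = 1 + 263 = 264
Num: 440 + 55 + 188 + 42 = 725
Denominator: 440 + 55 + 188 + 168 + 42 = 893
CON3 = 725 / 893 = 0.8119

81.2%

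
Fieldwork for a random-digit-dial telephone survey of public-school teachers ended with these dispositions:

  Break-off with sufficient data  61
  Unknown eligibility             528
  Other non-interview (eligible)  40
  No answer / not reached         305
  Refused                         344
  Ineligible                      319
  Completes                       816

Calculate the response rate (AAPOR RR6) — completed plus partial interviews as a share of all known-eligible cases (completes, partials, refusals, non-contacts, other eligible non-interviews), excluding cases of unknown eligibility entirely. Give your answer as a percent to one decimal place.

56.0%

Num → 816 + 61 = 877
Denominator → 816 + 61 + 344 + 305 + 40 = 1566
RR6 = 877 / 1566 = 0.5600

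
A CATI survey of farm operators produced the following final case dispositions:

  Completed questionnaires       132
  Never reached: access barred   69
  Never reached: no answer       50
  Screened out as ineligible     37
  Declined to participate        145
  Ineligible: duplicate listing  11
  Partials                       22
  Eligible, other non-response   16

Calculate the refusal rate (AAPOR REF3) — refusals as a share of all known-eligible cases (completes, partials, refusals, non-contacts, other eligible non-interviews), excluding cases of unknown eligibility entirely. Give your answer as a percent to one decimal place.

Never reached = 50 + 69 = 119
Screened out, ineligible = 37 + 11 = 48
Top: 145
Base: 132 + 22 + 145 + 119 + 16 = 434
REF3 = 145 / 434 = 0.3341

33.4%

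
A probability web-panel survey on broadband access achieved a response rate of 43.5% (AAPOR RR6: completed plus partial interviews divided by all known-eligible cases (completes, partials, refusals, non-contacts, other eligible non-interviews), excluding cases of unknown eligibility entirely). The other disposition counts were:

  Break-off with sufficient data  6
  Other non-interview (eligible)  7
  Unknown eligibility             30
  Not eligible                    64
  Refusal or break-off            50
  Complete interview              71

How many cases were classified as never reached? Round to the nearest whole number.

43

Top → 71 + 6 = 77
RR6 = 77 / D = 0.435
D = 77 / 0.435 = 177.0
Rest of base = 134
never reached = 177.0 − 134 ≈ 43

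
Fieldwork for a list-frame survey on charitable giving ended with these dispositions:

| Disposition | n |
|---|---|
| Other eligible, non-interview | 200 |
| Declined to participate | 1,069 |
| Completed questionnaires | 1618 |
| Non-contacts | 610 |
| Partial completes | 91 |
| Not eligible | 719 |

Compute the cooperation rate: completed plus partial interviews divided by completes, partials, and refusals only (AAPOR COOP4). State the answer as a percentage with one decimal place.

Top = 1618 + 91 = 1709
Denom = 1618 + 91 + 1069 = 2778
COOP4 = 1709 / 2778 = 0.6152

61.5%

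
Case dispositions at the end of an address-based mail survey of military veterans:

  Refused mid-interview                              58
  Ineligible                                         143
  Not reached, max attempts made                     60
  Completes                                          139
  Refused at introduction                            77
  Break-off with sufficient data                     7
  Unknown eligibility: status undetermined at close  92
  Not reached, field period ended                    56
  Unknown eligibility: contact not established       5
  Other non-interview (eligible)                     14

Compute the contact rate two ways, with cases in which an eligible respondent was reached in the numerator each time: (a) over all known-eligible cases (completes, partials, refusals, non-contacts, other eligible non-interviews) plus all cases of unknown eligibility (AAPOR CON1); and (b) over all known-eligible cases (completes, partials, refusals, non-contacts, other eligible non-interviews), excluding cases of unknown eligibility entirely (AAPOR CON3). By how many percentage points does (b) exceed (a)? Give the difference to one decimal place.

Refusals = 77 + 58 = 135
No contact after all attempts = 56 + 60 = 116
Undetermined eligibility = 5 + 92 = 97
Numerator → 139 + 7 + 135 + 14 = 295
Denom → 139 + 7 + 135 + 116 + 14 + 97 = 508
CON1 = 295 / 508 = 0.5807
Denom → 139 + 7 + 135 + 116 + 14 = 411
CON3 = 295 / 411 = 0.7178
Difference = 71.78 − 58.07 = 13.71 percentage points

13.7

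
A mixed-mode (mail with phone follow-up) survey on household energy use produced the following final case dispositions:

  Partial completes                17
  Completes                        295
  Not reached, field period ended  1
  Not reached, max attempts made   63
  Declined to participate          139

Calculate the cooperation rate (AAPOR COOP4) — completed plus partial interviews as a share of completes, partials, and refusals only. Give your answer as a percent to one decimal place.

Non-contacts = 1 + 63 = 64
Num = 295 + 17 = 312
Denom = 295 + 17 + 139 = 451
COOP4 = 312 / 451 = 0.6918

69.2%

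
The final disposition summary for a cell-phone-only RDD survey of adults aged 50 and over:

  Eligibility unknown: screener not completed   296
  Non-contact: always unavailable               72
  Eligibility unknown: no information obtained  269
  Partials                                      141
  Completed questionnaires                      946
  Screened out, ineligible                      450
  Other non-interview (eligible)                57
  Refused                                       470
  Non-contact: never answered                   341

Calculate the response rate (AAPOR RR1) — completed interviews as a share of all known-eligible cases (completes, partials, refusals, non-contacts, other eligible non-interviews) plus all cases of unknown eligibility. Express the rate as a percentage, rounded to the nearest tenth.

36.5%

No answer / not reached = 341 + 72 = 413
Undetermined eligibility = 296 + 269 = 565
Top → 946
Denominator → 946 + 141 + 470 + 413 + 57 + 565 = 2592
RR1 = 946 / 2592 = 0.3650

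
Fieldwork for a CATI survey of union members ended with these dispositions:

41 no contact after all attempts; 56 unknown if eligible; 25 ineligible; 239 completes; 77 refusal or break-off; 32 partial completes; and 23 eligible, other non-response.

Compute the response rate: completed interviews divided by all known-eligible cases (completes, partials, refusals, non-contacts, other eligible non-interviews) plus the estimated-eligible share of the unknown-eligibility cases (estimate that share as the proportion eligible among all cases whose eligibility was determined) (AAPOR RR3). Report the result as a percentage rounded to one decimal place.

Num = 239
Known eligible = 239 + 32 + 77 + 41 + 23 = 412
e = 412 / (412 + 25) = 412 / 437 = 0.9428
Estimated eligible among unknowns = 0.9428 × 56 = 52.80
Denominator = 412 + 52.80 = 464.80
RR3 = 239 / 464.80 = 0.5142

51.4%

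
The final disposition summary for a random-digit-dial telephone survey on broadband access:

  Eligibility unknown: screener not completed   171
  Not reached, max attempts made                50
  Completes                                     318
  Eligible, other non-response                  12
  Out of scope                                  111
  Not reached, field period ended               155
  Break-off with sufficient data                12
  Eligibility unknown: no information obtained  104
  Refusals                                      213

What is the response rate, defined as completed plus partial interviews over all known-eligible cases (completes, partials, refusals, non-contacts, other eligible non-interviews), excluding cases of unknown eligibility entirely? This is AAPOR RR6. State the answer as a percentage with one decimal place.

43.4%

No answer / not reached = 155 + 50 = 205
Eligibility not determined = 171 + 104 = 275
Top = 318 + 12 = 330
Base = 318 + 12 + 213 + 205 + 12 = 760
RR6 = 330 / 760 = 0.4342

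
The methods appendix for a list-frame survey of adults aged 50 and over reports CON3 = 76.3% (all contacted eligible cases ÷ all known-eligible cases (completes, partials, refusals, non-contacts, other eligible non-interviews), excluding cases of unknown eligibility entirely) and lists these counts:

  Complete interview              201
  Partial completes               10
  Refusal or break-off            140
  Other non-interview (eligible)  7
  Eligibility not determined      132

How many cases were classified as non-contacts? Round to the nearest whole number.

Num: 201 + 10 + 140 + 7 = 358
CON3 = 358 / D = 0.763
D = 358 / 0.763 = 469.2
Other denominator terms total 358
non-contacts = 469.2 − 358 ≈ 111

111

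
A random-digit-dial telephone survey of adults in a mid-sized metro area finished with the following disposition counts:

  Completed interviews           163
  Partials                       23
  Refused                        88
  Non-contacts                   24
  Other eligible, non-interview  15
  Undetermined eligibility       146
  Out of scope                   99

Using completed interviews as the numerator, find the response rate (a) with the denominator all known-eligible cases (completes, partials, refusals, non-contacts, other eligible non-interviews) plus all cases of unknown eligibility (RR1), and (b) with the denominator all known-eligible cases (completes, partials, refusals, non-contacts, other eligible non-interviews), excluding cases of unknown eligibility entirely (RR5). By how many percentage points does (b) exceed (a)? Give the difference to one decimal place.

16.6

Num → 163
Denominator → 163 + 23 + 88 + 24 + 15 + 146 = 459
RR1 = 163 / 459 = 0.3551
Denominator → 163 + 23 + 88 + 24 + 15 = 313
RR5 = 163 / 313 = 0.5208
Difference = 52.08 − 35.51 = 16.57 percentage points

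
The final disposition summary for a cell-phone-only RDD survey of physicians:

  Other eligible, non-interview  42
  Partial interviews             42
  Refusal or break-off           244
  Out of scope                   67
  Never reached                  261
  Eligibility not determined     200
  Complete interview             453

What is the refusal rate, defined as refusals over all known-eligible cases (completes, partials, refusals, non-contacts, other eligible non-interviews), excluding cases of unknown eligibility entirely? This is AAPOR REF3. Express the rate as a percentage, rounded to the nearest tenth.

23.4%

Top → 244
Denom → 453 + 42 + 244 + 261 + 42 = 1042
REF3 = 244 / 1042 = 0.2342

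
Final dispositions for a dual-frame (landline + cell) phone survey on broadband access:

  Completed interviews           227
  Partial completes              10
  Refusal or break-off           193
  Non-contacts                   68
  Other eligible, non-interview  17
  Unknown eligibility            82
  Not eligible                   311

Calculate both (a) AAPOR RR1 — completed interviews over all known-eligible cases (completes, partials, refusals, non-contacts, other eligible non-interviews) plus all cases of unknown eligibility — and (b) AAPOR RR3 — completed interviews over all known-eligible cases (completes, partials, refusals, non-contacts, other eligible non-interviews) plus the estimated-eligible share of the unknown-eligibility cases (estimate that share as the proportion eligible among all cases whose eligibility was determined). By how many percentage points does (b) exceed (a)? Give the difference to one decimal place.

2.1

Top: 227
Base: 227 + 10 + 193 + 68 + 17 + 82 = 597
RR1 = 227 / 597 = 0.3802
Determined eligible: 227 + 10 + 193 + 68 + 17 = 515
e = 515 / (515 + 311) = 515 / 826 = 0.6235
e × U: 0.6235 × 82 = 51.13
Base: 515 + 51.13 = 566.13
RR3 = 227 / 566.13 = 0.4010
Difference = 40.10 − 38.02 = 2.08 percentage points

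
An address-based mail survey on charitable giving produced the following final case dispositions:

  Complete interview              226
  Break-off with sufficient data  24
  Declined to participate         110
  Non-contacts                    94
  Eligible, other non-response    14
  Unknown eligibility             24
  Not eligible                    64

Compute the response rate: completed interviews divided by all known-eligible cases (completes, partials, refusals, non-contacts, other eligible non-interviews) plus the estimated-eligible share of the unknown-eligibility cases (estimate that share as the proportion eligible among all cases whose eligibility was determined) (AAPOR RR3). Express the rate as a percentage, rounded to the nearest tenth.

46.2%

Top = 226
Determined eligible = 226 + 24 + 110 + 94 + 14 = 468
e = 468 / (468 + 64) = 468 / 532 = 0.8797
Estimated eligible among unknowns = 0.8797 × 24 = 21.11
Denominator = 468 + 21.11 = 489.11
RR3 = 226 / 489.11 = 0.4621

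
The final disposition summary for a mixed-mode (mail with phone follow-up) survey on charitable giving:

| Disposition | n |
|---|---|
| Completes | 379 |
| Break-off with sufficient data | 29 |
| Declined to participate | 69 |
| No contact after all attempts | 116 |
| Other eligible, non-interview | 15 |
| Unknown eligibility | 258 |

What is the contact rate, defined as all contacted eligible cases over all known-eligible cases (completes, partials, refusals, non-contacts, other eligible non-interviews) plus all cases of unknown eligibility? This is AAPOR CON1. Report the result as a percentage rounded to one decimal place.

56.8%

Top = 379 + 29 + 69 + 15 = 492
Denominator = 379 + 29 + 69 + 116 + 15 + 258 = 866
CON1 = 492 / 866 = 0.5681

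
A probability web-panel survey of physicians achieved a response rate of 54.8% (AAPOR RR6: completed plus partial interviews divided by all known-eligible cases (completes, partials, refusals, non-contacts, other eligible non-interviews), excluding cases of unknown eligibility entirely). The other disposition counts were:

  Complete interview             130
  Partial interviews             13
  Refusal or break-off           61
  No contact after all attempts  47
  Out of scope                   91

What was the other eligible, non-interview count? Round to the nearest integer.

10

Top = 130 + 13 = 143
RR6 = 143 / D = 0.548
D = 143 / 0.548 = 260.9
Other denominator terms total 251
other eligible, non-interview = 260.9 − 251 ≈ 10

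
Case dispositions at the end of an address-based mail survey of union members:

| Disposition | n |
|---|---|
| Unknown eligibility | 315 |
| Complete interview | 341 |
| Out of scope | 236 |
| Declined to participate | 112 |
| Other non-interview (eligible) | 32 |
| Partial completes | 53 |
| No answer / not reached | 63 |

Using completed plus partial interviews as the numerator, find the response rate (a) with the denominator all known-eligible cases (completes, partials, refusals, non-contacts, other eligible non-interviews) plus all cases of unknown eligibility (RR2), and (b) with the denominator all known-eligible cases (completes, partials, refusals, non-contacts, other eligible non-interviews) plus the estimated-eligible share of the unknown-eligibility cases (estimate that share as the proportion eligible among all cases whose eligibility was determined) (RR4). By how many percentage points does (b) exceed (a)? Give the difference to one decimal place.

Numerator: 341 + 53 = 394
Denominator: 341 + 53 + 112 + 63 + 32 + 315 = 916
RR2 = 394 / 916 = 0.4301
Known eligible: 341 + 53 + 112 + 63 + 32 = 601
e = 601 / (601 + 236) = 601 / 837 = 0.7180
Eligible share of unknowns: 0.7180 × 315 = 226.17
Denominator: 601 + 226.17 = 827.17
RR4 = 394 / 827.17 = 0.4763
Difference = 47.63 − 43.01 = 4.62 percentage points

4.6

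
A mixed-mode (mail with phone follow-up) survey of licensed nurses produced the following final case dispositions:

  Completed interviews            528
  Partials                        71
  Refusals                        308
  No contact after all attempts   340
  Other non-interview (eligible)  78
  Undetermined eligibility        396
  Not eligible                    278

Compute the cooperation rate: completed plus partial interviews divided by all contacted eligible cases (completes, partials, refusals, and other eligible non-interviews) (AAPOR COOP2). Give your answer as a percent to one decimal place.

Top: 528 + 71 = 599
Base: 528 + 71 + 308 + 78 = 985
COOP2 = 599 / 985 = 0.6081

60.8%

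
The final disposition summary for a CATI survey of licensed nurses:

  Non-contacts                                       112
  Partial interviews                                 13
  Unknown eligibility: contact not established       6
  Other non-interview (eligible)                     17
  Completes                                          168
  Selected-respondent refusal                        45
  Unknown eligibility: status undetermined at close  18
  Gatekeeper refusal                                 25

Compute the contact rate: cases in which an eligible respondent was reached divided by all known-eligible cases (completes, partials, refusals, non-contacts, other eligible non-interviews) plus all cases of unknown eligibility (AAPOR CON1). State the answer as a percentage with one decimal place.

Refused = 25 + 45 = 70
Eligibility not determined = 6 + 18 = 24
Top = 168 + 13 + 70 + 17 = 268
Base = 168 + 13 + 70 + 112 + 17 + 24 = 404
CON1 = 268 / 404 = 0.6634

66.3%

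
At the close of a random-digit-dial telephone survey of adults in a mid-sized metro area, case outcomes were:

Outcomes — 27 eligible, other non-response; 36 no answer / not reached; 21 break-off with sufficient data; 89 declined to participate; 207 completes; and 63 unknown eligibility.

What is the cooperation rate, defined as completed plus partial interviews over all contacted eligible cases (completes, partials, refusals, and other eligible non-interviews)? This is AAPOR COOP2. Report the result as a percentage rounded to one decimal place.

66.3%

Num: 207 + 21 = 228
Base: 207 + 21 + 89 + 27 = 344
COOP2 = 228 / 344 = 0.6628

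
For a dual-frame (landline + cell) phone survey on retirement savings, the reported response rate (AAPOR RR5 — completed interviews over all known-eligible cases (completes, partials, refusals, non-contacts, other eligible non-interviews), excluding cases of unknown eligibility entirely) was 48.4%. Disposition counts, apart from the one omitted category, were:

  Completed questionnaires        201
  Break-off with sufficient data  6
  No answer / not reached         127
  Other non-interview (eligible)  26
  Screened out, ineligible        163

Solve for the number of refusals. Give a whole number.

55

RR5 = 201 / D = 0.484
D = 201 / 0.484 = 415.3
Rest of base = 360
refusals = 415.3 − 360 ≈ 55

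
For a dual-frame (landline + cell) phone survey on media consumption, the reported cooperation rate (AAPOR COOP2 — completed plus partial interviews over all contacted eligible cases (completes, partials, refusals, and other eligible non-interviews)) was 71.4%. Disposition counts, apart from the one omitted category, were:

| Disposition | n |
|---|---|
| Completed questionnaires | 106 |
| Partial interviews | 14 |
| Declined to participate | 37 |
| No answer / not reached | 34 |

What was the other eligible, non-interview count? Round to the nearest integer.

Num: 106 + 14 = 120
COOP2 = 120 / D = 0.714
D = 120 / 0.714 = 168.1
Other denominator terms total 157
other eligible, non-interview = 168.1 − 157 ≈ 11

11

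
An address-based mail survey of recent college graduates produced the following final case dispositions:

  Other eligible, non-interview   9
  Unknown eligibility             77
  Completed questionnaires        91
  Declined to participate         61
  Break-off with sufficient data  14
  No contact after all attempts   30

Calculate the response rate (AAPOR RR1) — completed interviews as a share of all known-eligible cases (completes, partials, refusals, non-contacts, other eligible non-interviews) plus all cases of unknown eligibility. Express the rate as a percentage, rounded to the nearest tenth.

Top → 91
Base → 91 + 14 + 61 + 30 + 9 + 77 = 282
RR1 = 91 / 282 = 0.3227

32.3%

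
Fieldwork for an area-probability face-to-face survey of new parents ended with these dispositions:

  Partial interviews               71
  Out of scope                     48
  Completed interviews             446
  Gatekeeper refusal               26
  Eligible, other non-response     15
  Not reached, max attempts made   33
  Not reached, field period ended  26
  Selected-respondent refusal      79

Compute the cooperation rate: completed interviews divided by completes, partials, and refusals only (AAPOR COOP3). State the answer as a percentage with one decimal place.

71.7%

Declined to participate = 26 + 79 = 105
No contact after all attempts = 26 + 33 = 59
Top: 446
Denominator: 446 + 71 + 105 = 622
COOP3 = 446 / 622 = 0.7170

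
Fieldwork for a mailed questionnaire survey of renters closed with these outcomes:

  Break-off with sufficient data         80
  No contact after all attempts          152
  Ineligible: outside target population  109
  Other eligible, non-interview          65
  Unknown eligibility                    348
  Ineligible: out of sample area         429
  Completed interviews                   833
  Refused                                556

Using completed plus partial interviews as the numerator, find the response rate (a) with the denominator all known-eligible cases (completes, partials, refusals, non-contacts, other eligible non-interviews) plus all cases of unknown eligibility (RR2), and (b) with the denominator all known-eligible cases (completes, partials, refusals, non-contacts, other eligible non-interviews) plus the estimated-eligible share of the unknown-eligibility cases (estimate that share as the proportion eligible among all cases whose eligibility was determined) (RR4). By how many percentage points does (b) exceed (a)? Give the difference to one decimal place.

1.9

Out of scope = 109 + 429 = 538
Num: 833 + 80 = 913
Denominator: 833 + 80 + 556 + 152 + 65 + 348 = 2034
RR2 = 913 / 2034 = 0.4489
Known eligible: 833 + 80 + 556 + 152 + 65 = 1686
e = 1686 / (1686 + 538) = 1686 / 2224 = 0.7581
e × U: 0.7581 × 348 = 263.82
Denominator: 1686 + 263.82 = 1949.82
RR4 = 913 / 1949.82 = 0.4682
Difference = 46.82 − 44.89 = 1.93 percentage points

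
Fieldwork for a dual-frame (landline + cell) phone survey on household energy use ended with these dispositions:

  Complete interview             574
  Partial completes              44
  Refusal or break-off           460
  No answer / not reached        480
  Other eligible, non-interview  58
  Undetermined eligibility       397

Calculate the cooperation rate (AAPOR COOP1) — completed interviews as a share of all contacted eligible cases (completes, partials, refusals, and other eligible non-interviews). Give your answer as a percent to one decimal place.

50.5%

Numerator = 574
Denominator = 574 + 44 + 460 + 58 = 1136
COOP1 = 574 / 1136 = 0.5053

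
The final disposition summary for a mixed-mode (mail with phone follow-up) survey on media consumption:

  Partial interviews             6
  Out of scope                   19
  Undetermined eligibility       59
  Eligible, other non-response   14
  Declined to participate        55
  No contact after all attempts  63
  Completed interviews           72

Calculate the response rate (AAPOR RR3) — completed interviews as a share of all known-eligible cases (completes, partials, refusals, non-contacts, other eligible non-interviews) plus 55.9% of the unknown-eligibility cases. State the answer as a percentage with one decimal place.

Num → 72
Eligible (known) → 72 + 6 + 55 + 63 + 14 = 210
e × U → 0.5590 × 59 = 32.98
Denom → 210 + 32.98 = 242.98
RR3 = 72 / 242.98 = 0.2963

29.6%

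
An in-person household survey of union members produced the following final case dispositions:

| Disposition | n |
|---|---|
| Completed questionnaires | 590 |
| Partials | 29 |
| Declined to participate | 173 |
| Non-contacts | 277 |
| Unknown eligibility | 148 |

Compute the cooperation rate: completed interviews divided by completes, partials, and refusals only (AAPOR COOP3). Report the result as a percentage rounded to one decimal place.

Top: 590
Base: 590 + 29 + 173 = 792
COOP3 = 590 / 792 = 0.7449

74.5%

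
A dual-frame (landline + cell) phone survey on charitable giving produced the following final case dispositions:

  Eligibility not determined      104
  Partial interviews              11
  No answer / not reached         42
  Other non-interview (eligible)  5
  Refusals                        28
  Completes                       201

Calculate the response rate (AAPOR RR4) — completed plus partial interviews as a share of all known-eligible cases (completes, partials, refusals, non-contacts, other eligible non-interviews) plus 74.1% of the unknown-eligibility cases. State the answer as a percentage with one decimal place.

58.2%

Numerator = 201 + 11 = 212
Determined eligible = 201 + 11 + 28 + 42 + 5 = 287
Estimated eligible among unknowns = 0.7410 × 104 = 77.06
Base = 287 + 77.06 = 364.06
RR4 = 212 / 364.06 = 0.5823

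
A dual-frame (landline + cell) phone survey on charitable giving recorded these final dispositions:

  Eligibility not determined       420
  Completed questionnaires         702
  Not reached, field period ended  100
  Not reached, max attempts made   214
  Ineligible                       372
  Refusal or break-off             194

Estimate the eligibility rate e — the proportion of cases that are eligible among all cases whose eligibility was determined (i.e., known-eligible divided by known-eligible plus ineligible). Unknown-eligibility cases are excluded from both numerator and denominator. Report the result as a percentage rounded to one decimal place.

76.5%

No answer / not reached = 100 + 214 = 314
Known eligible → 702 + 194 + 314 = 1210
e = 1210 / (1210 + 372) = 1210 / 1582 = 0.7649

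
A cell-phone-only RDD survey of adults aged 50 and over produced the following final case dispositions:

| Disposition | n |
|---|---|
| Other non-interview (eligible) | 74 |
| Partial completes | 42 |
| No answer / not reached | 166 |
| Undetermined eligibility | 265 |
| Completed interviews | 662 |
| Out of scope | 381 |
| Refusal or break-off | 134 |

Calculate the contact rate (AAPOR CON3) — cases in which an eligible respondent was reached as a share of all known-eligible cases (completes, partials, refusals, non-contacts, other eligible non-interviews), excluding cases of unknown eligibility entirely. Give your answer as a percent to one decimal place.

Numerator: 662 + 42 + 134 + 74 = 912
Denom: 662 + 42 + 134 + 166 + 74 = 1078
CON3 = 912 / 1078 = 0.8460

84.6%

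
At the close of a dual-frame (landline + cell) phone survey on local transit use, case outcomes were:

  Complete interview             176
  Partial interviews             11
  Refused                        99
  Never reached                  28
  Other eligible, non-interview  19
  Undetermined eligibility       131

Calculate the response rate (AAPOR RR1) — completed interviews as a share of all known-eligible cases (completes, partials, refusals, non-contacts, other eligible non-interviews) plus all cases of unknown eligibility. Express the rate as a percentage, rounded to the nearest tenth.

37.9%

Num = 176
Denom = 176 + 11 + 99 + 28 + 19 + 131 = 464
RR1 = 176 / 464 = 0.3793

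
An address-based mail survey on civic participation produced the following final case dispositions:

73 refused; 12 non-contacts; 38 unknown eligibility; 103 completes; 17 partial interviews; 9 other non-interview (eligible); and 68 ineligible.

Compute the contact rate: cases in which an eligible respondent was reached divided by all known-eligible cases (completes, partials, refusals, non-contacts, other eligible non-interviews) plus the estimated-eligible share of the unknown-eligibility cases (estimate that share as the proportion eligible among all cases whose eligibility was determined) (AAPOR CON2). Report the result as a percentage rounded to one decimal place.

83.2%

Top: 103 + 17 + 73 + 9 = 202
Determined eligible: 103 + 17 + 73 + 12 + 9 = 214
e = 214 / (214 + 68) = 214 / 282 = 0.7589
Eligible share of unknowns: 0.7589 × 38 = 28.84
Denom: 214 + 28.84 = 242.84
CON2 = 202 / 242.84 = 0.8318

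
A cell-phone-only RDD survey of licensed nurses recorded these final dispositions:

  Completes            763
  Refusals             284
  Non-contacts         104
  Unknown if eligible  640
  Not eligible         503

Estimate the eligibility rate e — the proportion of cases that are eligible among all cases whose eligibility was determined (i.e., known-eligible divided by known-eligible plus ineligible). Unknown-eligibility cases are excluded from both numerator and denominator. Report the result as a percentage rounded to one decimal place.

69.6%

Eligible (known) = 763 + 284 + 104 = 1151
e = 1151 / (1151 + 503) = 1151 / 1654 = 0.6959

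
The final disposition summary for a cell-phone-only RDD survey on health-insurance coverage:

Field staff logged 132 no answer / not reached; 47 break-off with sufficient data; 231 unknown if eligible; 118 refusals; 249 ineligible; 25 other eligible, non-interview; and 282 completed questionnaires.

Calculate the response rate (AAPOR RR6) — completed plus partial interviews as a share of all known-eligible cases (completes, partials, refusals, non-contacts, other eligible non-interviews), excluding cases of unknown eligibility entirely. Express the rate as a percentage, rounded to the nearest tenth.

Numerator → 282 + 47 = 329
Base → 282 + 47 + 118 + 132 + 25 = 604
RR6 = 329 / 604 = 0.5447

54.5%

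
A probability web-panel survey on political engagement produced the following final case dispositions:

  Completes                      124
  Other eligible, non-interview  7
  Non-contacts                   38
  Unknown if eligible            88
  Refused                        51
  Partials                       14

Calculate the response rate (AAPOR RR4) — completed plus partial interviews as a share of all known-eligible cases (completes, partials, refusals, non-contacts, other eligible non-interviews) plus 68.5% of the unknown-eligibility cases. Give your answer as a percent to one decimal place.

Top → 124 + 14 = 138
Known eligible → 124 + 14 + 51 + 38 + 7 = 234
e × U → 0.6850 × 88 = 60.28
Denom → 234 + 60.28 = 294.28
RR4 = 138 / 294.28 = 0.4689

46.9%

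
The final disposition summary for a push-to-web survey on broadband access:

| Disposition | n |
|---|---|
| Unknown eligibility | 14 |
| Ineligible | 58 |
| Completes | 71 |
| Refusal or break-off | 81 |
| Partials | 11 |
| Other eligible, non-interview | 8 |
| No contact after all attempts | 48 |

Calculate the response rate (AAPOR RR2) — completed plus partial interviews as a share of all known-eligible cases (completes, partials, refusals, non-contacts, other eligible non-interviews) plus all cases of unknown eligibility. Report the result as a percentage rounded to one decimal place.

35.2%

Num: 71 + 11 = 82
Denom: 71 + 11 + 81 + 48 + 8 + 14 = 233
RR2 = 82 / 233 = 0.3519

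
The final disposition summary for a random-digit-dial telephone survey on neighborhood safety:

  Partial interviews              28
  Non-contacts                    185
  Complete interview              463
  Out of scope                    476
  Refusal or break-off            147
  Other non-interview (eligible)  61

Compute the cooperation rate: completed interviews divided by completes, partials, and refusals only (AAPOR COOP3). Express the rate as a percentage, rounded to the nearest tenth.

Numerator: 463
Denom: 463 + 28 + 147 = 638
COOP3 = 463 / 638 = 0.7257

72.6%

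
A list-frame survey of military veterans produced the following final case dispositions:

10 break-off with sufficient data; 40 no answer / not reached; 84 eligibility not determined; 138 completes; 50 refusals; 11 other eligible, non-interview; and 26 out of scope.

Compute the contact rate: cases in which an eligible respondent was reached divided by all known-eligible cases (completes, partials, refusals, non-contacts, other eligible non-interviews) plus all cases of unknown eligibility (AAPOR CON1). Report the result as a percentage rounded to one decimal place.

Numerator: 138 + 10 + 50 + 11 = 209
Denom: 138 + 10 + 50 + 40 + 11 + 84 = 333
CON1 = 209 / 333 = 0.6276

62.8%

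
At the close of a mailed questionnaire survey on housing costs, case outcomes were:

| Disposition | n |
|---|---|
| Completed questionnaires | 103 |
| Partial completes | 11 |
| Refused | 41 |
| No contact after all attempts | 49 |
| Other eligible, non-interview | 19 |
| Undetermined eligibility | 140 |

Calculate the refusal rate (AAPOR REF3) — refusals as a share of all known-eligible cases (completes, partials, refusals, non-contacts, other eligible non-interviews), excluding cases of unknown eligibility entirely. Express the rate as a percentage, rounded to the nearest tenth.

18.4%

Num → 41
Denom → 103 + 11 + 41 + 49 + 19 = 223
REF3 = 41 / 223 = 0.1839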